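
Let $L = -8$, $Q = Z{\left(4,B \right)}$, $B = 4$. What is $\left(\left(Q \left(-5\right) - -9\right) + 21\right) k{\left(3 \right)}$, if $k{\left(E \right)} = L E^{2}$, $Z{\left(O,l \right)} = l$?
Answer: $-720$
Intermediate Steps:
$Q = 4$
$k{\left(E \right)} = - 8 E^{2}$
$\left(\left(Q \left(-5\right) - -9\right) + 21\right) k{\left(3 \right)} = \left(\left(4 \left(-5\right) - -9\right) + 21\right) \left(- 8 \cdot 3^{2}\right) = \left(\left(-20 + 9\right) + 21\right) \left(\left(-8\right) 9\right) = \left(-11 + 21\right) \left(-72\right) = 10 \left(-72\right) = -720$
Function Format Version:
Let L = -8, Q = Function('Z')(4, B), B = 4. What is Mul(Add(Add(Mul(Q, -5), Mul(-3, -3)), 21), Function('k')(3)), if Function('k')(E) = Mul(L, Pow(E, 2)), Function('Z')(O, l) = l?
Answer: -720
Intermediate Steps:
Q = 4
Function('k')(E) = Mul(-8, Pow(E, 2))
Mul(Add(Add(Mul(Q, -5), Mul(-3, -3)), 21), Function('k')(3)) = Mul(Add(Add(Mul(4, -5), Mul(-3, -3)), 21), Mul(-8, Pow(3, 2))) = Mul(Add(Add(-20, 9), 21), Mul(-8, 9)) = Mul(Add(-11, 21), -72) = Mul(10, -72) = -720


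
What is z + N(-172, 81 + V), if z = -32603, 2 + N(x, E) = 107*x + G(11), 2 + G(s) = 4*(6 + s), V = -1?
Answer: -50943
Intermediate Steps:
G(s) = 22 + 4*s (G(s) = -2 + 4*(6 + s) = -2 + (24 + 4*s) = 22 + 4*s)
N(x, E) = 64 + 107*x (N(x, E) = -2 + (107*x + (22 + 4*11)) = -2 + (107*x + (22 + 44)) = -2 + (107*x + 66) = -2 + (66 + 107*x) = 64 + 107*x)
z + N(-172, 81 + V) = -32603 + (64 + 107*(-172)) = -32603 + (64 - 18404) = -32603 - 18340 = -50943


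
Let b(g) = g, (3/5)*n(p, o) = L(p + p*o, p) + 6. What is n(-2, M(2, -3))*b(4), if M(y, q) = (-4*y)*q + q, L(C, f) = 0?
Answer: 40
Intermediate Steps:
M(y, q) = q - 4*q*y (M(y, q) = -4*q*y + q = q - 4*q*y)
n(p, o) = 10 (n(p, o) = 5*(0 + 6)/3 = (5/3)*6 = 10)
n(-2, M(2, -3))*b(4) = 10*4 = 40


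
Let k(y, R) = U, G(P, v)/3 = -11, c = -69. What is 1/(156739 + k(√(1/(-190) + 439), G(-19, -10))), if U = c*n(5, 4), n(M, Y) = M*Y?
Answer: 1/155359 ≈ 6.4367e-6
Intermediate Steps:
U = -1380 (U = -345*4 = -69*20 = -1380)
G(P, v) = -33 (G(P, v) = 3*(-11) = -33)
k(y, R) = -1380
1/(156739 + k(√(1/(-190) + 439), G(-19, -10))) = 1/(156739 - 1380) = 1/155359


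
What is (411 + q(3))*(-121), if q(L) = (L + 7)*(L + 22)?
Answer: -79981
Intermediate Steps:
q(L) = (7 + L)*(22 + L)
(411 + q(3))*(-121) = (411 + (154 + 3² + 29*3))*(-121) = (411 + (154 + 9 + 87))*(-121) = (411 + 250)*(-121) = 661*(-121) = -79981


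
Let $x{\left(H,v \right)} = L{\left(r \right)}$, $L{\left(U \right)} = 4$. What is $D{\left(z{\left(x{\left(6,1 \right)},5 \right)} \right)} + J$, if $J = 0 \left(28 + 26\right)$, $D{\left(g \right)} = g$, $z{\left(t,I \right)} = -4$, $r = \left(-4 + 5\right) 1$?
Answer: $-4$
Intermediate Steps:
$r = 1$ ($r = 1 \cdot 1 = 1$)
$x{\left(H,v \right)} = 4$
$J = 0$ ($J = 0 \cdot 54 = 0$)
$D{\left(z{\left(x{\left(6,1 \right)},5 \right)} \right)} + J = -4 + 0 = -4$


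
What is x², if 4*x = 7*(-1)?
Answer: 49/16 ≈ 3.0625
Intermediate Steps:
x = -7/4 (x = (7*(-1))/4 = (¼)*(-7) = -7/4 ≈ -1.7500)
x² = (-7/4)² = 49/16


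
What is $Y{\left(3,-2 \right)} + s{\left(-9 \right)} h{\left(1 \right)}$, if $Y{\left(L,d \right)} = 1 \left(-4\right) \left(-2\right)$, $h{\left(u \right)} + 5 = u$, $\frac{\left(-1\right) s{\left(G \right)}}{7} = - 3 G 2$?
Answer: $1520$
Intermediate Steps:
$s{\left(G \right)} = 42 G$ ($s{\left(G \right)} = - 7 - 3 G 2 = - 7 \left(- 6 G\right) = 42 G$)
$h{\left(u \right)} = -5 + u$
$Y{\left(L,d \right)} = 8$ ($Y{\left(L,d \right)} = \left(-4\right) \left(-2\right) = 8$)
$Y{\left(3,-2 \right)} + s{\left(-9 \right)} h{\left(1 \right)} = 8 + 42 \left(-9\right) \left(-5 + 1\right) = 8 - -1512 = 8 + 1512 = 1520$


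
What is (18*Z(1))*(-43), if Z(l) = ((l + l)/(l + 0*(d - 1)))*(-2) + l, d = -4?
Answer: 2322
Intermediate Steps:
Z(l) = -4 + l (Z(l) = ((l + l)/(l + 0*(-4 - 1)))*(-2) + l = ((2*l)/(l + 0*(-5)))*(-2) + l = ((2*l)/(l + 0))*(-2) + l = ((2*l)/l)*(-2) + l = 2*(-2) + l = -4 + l)
(18*Z(1))*(-43) = (18*(-4 + 1))*(-43) = (18*(-3))*(-43) = -54*(-43) = 2322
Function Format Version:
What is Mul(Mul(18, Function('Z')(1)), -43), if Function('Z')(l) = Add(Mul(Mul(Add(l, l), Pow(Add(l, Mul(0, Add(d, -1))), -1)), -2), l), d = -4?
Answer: 2322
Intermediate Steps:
Function('Z')(l) = Add(-4, l) (Function('Z')(l) = Add(Mul(Mul(Add(l, l), Pow(Add(l, Mul(0, Add(-4, -1))), -1)), -2), l) = Add(Mul(Mul(Mul(2, l), Pow(Add(l, Mul(0, -5)), -1)), -2), l) = Add(Mul(Mul(Mul(2, l), Pow(Add(l, 0), -1)), -2), l) = Add(Mul(Mul(Mul(2, l), Pow(l, -1)), -2), l) = Add(Mul(2, -2), l) = Add(-4, l))
Mul(Mul(18, Function('Z')(1)), -43) = Mul(Mul(18, Add(-4, 1)), -43) = Mul(Mul(18, -3), -43) = Mul(-54, -43) = 2322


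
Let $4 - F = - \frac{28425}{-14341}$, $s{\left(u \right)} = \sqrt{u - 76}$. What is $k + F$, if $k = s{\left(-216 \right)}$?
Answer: $\frac{28939}{14341} + 2 i \sqrt{73} \approx 2.0179 + 17.088 i$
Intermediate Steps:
$s{\left(u \right)} = \sqrt{-76 + u}$
$F = \frac{28939}{14341}$ ($F = 4 - - \frac{28425}{-14341} = 4 - \left(-28425\right) \left(- \frac{1}{14341}\right) = 4 - \frac{28425}{14341} = \frac{28939}{14341} \approx 2.0179$)
$k = 2 i \sqrt{73}$ ($k = \sqrt{-76 - 216} = \sqrt{-292} = 2 i \sqrt{73} \approx 17.088 i$)
$k + F = 2 i \sqrt{73} + \frac{28939}{14341} = \frac{28939}{14341} + 2 i \sqrt{73}$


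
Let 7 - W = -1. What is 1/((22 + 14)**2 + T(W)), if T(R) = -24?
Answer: 1/1272 ≈ 0.00078616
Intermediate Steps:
W = 8 (W = 7 - 1*(-1) = 7 + 1 = 8)
1/((22 + 14)**2 + T(W)) = 1/((22 + 14)**2 - 24) = 1/(36**2 - 24) = 1/(1296 - 24) = 1/1272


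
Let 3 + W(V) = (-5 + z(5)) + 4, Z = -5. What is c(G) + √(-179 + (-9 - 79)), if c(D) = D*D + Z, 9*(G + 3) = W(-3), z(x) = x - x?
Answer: 556/81 + I*√267 ≈ 6.8642 + 16.34*I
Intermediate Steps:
z(x) = 0
W(V) = -4 (W(V) = -3 + ((-5 + 0) + 4) = -3 + (-5 + 4) = -3 - 1 = -4)
G = -31/9 (G = -3 + (⅑)*(-4) = -3 - 4/9 = -31/9 ≈ -3.4444)
c(D) = -5 + D² (c(D) = D*D - 5 = D² - 5 = -5 + D²)
c(G) + √(-179 + (-9 - 79)) = (-5 + (-31/9)²) + √(-179 + (-9 - 79)) = (-5 + 961/81) + √(-179 - 88) = 556/81 + √(-267) = 556/81 + I*√267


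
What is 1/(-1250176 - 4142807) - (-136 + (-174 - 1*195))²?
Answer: -1375345489576/5392983 ≈ -2.5503e+5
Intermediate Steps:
1/(-1250176 - 4142807) - (-136 + (-174 - 1*195))² = 1/(-5392983) - (-136 + (-174 - 195))² = -1/5392983 - (-136 - 369)² = -1/5392983 - 1*(-505)² = -1/5392983 - 1*255025 = -1/5392983 - 255025 = -1375345489576/5392983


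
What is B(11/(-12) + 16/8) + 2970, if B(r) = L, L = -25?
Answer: 2945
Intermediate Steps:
B(r) = -25
B(11/(-12) + 16/8) + 2970 = -25 + 2970 = 2945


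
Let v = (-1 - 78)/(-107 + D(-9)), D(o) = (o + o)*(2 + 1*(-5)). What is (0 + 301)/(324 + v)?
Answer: 15953/17251 ≈ 0.92476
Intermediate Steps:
D(o) = -6*o (D(o) = (2*o)*(2 - 5) = (2*o)*(-3) = -6*o)
v = 79/53 (v = (-1 - 78)/(-107 - 6*(-9)) = -79/(-107 + 54) = -79/(-53) = -79*(-1/53) = 79/53 ≈ 1.4906)
(0 + 301)/(324 + v) = (0 + 301)/(324 + 79/53) = 301/(17251/53) = (53/17251)*301 = 15953/17251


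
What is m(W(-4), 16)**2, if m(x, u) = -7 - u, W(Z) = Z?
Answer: 529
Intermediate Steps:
m(W(-4), 16)**2 = (-7 - 1*16)**2 = (-7 - 16)**2 = (-23)**2 = 529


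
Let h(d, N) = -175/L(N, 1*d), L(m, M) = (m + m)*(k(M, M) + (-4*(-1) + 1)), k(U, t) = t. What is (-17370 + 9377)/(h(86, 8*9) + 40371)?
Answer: -14962896/75574487 ≈ -0.19799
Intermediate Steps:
L(m, M) = 2*m*(5 + M) (L(m, M) = (m + m)*(M + (-4*(-1) + 1)) = (2*m)*(M + (4 + 1)) = (2*m)*(M + 5) = (2*m)*(5 + M) = 2*m*(5 + M))
h(d, N) = -175/(2*N*(5 + d)) (h(d, N) = -175*1/(2*N*(5 + 1*d)) = -175*1/(2*N*(5 + d)) = -175/(2*N*(5 + d)))
(-17370 + 9377)/(h(86, 8*9) + 40371) = (-17370 + 9377)/(-175/(2*(8*9)*(5 + 86)) + 40371) = -7993/(-175/2/(72*91) + 40371) = -7993/(-175/2*1/72*1/91 + 40371) = -7993/(-25/1872 + 40371) = -7993/75574487/1872 = -7993*1872/75574487 = -14962896/75574487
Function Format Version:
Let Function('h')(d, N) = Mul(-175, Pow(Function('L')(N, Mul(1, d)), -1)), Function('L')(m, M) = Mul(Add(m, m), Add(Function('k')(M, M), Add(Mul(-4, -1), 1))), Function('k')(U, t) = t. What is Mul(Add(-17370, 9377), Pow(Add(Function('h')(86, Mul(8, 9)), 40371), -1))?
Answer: Rational(-14962896, 75574487) ≈ -0.19799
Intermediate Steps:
Function('L')(m, M) = Mul(2, m, Add(5, M)) (Function('L')(m, M) = Mul(Add(m, m), Add(M, Add(Mul(-4, -1), 1))) = Mul(Mul(2, m), Add(M, Add(4, 1))) = Mul(Mul(2, m), Add(M, 5)) = Mul(Mul(2, m), Add(5, M)) = Mul(2, m, Add(5, M)))
Function('h')(d, N) = Mul(Rational(-175, 2), Pow(N, -1), Pow(Add(5, d), -1)) (Function('h')(d, N) = Mul(-175, Pow(Mul(2, N, Add(5, Mul(1, d))), -1)) = Mul(-175, Pow(Mul(2, N, Add(5, d)), -1)) = Mul(-175, Mul(Rational(1, 2), Pow(N, -1), Pow(Add(5, d), -1))) = Mul(Rational(-175, 2), Pow(N, -1), Pow(Add(5, d), -1)))
Mul(Add(-17370, 9377), Pow(Add(Function('h')(86, Mul(8, 9)), 40371), -1)) = Mul(Add(-17370, 9377), Pow(Add(Mul(Rational(-175, 2), Pow(Mul(8, 9), -1), Pow(Add(5, 86), -1)), 40371), -1)) = Mul(-7993, Pow(Add(Mul(Rational(-175, 2), Pow(72, -1), Pow(91, -1)), 40371), -1)) = Mul(-7993, Pow(Add(Mul(Rational(-175, 2), Rational(1, 72), Rational(1, 91)), 40371), -1)) = Mul(-7993, Pow(Add(Rational(-25, 1872), 40371), -1)) = Mul(-7993, Pow(Rational(75574487, 1872), -1)) = Mul(-7993, Rational(1872, 75574487)) = Rational(-14962896, 75574487)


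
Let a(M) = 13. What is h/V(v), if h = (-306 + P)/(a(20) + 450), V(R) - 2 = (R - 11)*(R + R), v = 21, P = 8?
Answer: -149/97693 ≈ -0.0015252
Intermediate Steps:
V(R) = 2 + 2*R*(-11 + R) (V(R) = 2 + (R - 11)*(R + R) = 2 + (-11 + R)*(2*R) = 2 + 2*R*(-11 + R))
h = -298/463 (h = (-306 + 8)/(13 + 450) = -298/463 ≈ -0.64363)
h/V(v) = -298/(463*(2 - 22*21 + 2*21²)) = -298/(463*(2 - 462 + 2*441)) = -298/(463*(2 - 462 + 882)) = -298/463/422 = -298/463*1/422 = -149/97693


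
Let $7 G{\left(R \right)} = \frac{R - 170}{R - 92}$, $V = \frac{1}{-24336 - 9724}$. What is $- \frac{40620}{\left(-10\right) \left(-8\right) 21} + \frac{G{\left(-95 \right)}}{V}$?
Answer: $- \frac{36230199}{5236} \approx -6919.4$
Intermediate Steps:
$V = - \frac{1}{34060}$ ($V = \frac{1}{-34060} = - \frac{1}{34060} \approx -2.936 \cdot 10^{-5}$)
$G{\left(R \right)} = \frac{-170 + R}{7 \left(-92 + R\right)}$ ($G{\left(R \right)} = \frac{\left(R - 170\right) \frac{1}{R - 92}}{7} = \frac{\left(-170 + R\right) \frac{1}{-92 + R}}{7} = \frac{\frac{1}{-92 + R} \left(-170 + R\right)}{7} = \frac{-170 + R}{7 \left(-92 + R\right)}$)
$- \frac{40620}{\left(-10\right) \left(-8\right) 21} + \frac{G{\left(-95 \right)}}{V} = - \frac{40620}{\left(-10\right) \left(-8\right) 21} + \frac{\frac{1}{7} \frac{1}{-92 - 95} \left(-170 - 95\right)}{- \frac{1}{34060}} = - \frac{40620}{80 \cdot 21} + \frac{1}{7} \frac{1}{-187} \left(-265\right) \left(-34060\right) = - \frac{40620}{1680} + \frac{1}{7} \left(- \frac{1}{187}\right) \left(-265\right) \left(-34060\right) = \left(-40620\right) \frac{1}{1680} + \frac{265}{1309} \left(-34060\right) = - \frac{677}{28} - \frac{9025900}{1309} = - \frac{36230199}{5236}$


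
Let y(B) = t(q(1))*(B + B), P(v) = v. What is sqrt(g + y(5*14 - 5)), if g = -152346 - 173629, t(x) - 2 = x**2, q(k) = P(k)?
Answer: I*sqrt(325585) ≈ 570.6*I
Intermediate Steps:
q(k) = k
t(x) = 2 + x**2
g = -325975
y(B) = 6*B (y(B) = (2 + 1**2)*(B + B) = (2 + 1)*(2*B) = 3*(2*B) = 6*B)
sqrt(g + y(5*14 - 5)) = sqrt(-325975 + 6*(5*14 - 5)) = sqrt(-325975 + 6*(70 - 5)) = sqrt(-325975 + 6*65) = sqrt(-325975 + 390) = sqrt(-325585) = I*sqrt(325585)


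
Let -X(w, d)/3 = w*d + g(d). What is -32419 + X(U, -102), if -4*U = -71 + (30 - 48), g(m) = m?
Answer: -50609/2 ≈ -25305.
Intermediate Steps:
U = 89/4 (U = -(-71 + (30 - 48))/4 = -(-71 - 18)/4 = -¼*(-89) = 89/4 ≈ 22.250)
X(w, d) = -3*d - 3*d*w (X(w, d) = -3*(w*d + d) = -3*(d*w + d) = -3*(d + d*w) = -3*d - 3*d*w)
-32419 + X(U, -102) = -32419 + 3*(-102)*(-1 - 1*89/4) = -32419 + 3*(-102)*(-1 - 89/4) = -32419 + 3*(-102)*(-93/4) = -32419 + 14229/2 = -50609/2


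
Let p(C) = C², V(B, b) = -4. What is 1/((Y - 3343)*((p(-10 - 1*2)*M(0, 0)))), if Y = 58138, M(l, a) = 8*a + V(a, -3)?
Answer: -1/31561920 ≈ -3.1684e-8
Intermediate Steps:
M(l, a) = -4 + 8*a (M(l, a) = 8*a - 4 = -4 + 8*a)
1/((Y - 3343)*((p(-10 - 1*2)*M(0, 0)))) = 1/((58138 - 3343)*(((-10 - 1*2)²*(-4 + 8*0)))) = 1/(54795*(((-10 - 2)²*(-4 + 0)))) = 1/(54795*(((-12)²*(-4)))) = 1/(54795*((144*(-4)))) = (1/54795)/(-576) = (1/54795)*(-1/576) = -1/31561920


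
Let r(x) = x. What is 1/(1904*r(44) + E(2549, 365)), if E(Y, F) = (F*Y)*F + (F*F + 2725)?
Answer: 1/339810251 ≈ 2.9428e-9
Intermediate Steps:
E(Y, F) = 2725 + F² + Y*F² (E(Y, F) = Y*F² + (F² + 2725) = Y*F² + (2725 + F²) = 2725 + F² + Y*F²)
1/(1904*r(44) + E(2549, 365)) = 1/(1904*44 + (2725 + 365² + 2549*365²)) = 1/(83776 + (2725 + 133225 + 2549*133225)) = 1/(83776 + (2725 + 133225 + 339590525)) = 1/(83776 + 339726475) = 1/339810251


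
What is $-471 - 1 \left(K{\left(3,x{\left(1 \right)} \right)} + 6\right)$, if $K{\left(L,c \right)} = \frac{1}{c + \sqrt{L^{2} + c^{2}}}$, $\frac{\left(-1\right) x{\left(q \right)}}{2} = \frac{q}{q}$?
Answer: $- \frac{4295}{9} - \frac{\sqrt{13}}{9} \approx -477.62$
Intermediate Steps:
$x{\left(q \right)} = -2$ ($x{\left(q \right)} = - 2 \frac{q}{q} = \left(-2\right) 1 = -2$)
$-471 - 1 \left(K{\left(3,x{\left(1 \right)} \right)} + 6\right) = -471 - 1 \left(\frac{1}{-2 + \sqrt{3^{2} + \left(-2\right)^{2}}} + 6\right) = -471 - 1 \left(\frac{1}{-2 + \sqrt{9 + 4}} + 6\right) = -471 - 1 \left(\frac{1}{-2 + \sqrt{13}} + 6\right) = -471 - 1 \left(6 + \frac{1}{-2 + \sqrt{13}}\right) = -471 - \left(6 + \frac{1}{-2 + \sqrt{13}}\right) = -477 - \frac{1}{-2 + \sqrt{13}}$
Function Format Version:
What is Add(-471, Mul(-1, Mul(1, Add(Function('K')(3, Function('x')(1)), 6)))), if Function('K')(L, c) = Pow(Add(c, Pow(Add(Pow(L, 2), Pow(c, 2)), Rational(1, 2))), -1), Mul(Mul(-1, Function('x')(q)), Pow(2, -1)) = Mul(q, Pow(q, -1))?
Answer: Add(Rational(-4295, 9), Mul(Rational(-1, 9), Pow(13, Rational(1, 2)))) ≈ -477.62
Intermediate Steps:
Function('x')(q) = -2 (Function('x')(q) = Mul(-2, Mul(q, Pow(q, -1))) = Mul(-2, 1) = -2)
Add(-471, Mul(-1, Mul(1, Add(Function('K')(3, Function('x')(1)), 6)))) = Add(-471, Mul(-1, Mul(1, Add(Pow(Add(-2, Pow(Add(Pow(3, 2), Pow(-2, 2)), Rational(1, 2))), -1), 6)))) = Add(-471, Mul(-1, Mul(1, Add(Pow(Add(-2, Pow(Add(9, 4), Rational(1, 2))), -1), 6)))) = Add(-471, Mul(-1, Mul(1, Add(Pow(Add(-2, Pow(13, Rational(1, 2))), -1), 6)))) = Add(-471, Mul(-1, Mul(1, Add(6, Pow(Add(-2, Pow(13, Rational(1, 2))), -1))))) = Add(-471, Mul(-1, Add(6, Pow(Add(-2, Pow(13, Rational(1, 2))), -1)))) = Add(-471, Add(-6, Mul(-1, Pow(Add(-2, Pow(13, Rational(1, 2))), -1)))) = Add(-477, Mul(-1, Pow(Add(-2, Pow(13, Rational(1, 2))), -1)))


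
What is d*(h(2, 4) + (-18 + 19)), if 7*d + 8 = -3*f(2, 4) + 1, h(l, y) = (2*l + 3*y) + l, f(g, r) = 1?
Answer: -190/7 ≈ -27.143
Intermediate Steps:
h(l, y) = 3*l + 3*y
d = -10/7 (d = -8/7 + (-3*1 + 1)/7 = -8/7 + (-3 + 1)/7 = -8/7 + (1/7)*(-2) = -8/7 - 2/7 = -10/7 ≈ -1.4286)
d*(h(2, 4) + (-18 + 19)) = -10*((3*2 + 3*4) + (-18 + 19))/7 = -10*((6 + 12) + 1)/7 = -10*(18 + 1)/7 = -10/7*19 = -190/7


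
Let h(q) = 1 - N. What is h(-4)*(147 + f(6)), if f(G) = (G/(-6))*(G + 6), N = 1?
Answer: 0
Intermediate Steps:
h(q) = 0 (h(q) = 1 - 1*1 = 1 - 1 = 0)
f(G) = -G*(6 + G)/6 (f(G) = (G*(-⅙))*(6 + G) = (-G/6)*(6 + G) = -G*(6 + G)/6)
h(-4)*(147 + f(6)) = 0*(147 - ⅙*6*(6 + 6)) = 0*(147 - ⅙*6*12) = 0*(147 - 12) = 0*135 = 0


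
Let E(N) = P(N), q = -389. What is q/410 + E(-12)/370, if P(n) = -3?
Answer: -7258/7585 ≈ -0.95689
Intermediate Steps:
E(N) = -3
q/410 + E(-12)/370 = -389/410 - 3/370 = -7258/7585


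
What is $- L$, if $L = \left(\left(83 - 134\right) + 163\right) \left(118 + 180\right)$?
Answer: $-33376$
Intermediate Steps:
$L = 33376$ ($L = \left(\left(83 - 134\right) + 163\right) 298 = \left(-51 + 163\right) 298 = 112 \cdot 298 = 33376$)
$- L = \left(-1\right) 33376 = -33376$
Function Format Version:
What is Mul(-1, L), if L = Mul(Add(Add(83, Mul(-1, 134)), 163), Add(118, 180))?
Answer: -33376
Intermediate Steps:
L = 33376 (L = Mul(Add(Add(83, -134), 163), 298) = Mul(Add(-51, 163), 298) = Mul(112, 298) = 33376)
Mul(-1, L) = Mul(-1, 33376) = -33376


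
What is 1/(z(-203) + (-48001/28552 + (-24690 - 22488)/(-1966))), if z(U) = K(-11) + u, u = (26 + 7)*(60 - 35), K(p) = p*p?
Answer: 28066616/27177346881 ≈ 0.0010327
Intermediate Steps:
K(p) = p²
u = 825 (u = 33*25 = 825)
z(U) = 946 (z(U) = (-11)² + 825 = 121 + 825 = 946)
1/(z(-203) + (-48001/28552 + (-24690 - 22488)/(-1966))) = 1/(946 + (-48001/28552 + (-24690 - 22488)/(-1966))) = 1/(946 + (-48001*1/28552 - 47178*(-1/1966))) = 1/(946 + (-48001/28552 + 23589/983)) = 1/(946 + 626328145/28066616) = 1/(27177346881/28066616) = 28066616/27177346881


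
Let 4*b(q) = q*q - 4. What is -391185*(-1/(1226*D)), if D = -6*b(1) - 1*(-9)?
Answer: 43465/1839 ≈ 23.635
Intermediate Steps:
b(q) = -1 + q²/4 (b(q) = (q*q - 4)/4 = (q² - 4)/4 = (-4 + q²)/4 = -1 + q²/4)
D = 27/2 (D = -6*(-1 + (¼)*1²) - 1*(-9) = -6*(-1 + (¼)*1) + 9 = -6*(-1 + ¼) + 9 = -6*(-¾) + 9 = 9/2 + 9 = 27/2 ≈ 13.500)
-391185*(-1/(1226*D)) = -391185/((27/2)*(-1226)) = -391185/(-16551) = -391185*(-1/16551) = 43465/1839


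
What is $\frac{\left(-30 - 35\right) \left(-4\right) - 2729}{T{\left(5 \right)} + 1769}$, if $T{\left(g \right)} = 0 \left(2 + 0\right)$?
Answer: $- \frac{2469}{1769} \approx -1.3957$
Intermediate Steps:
$T{\left(g \right)} = 0$ ($T{\left(g \right)} = 0 \cdot 2 = 0$)
$\frac{\left(-30 - 35\right) \left(-4\right) - 2729}{T{\left(5 \right)} + 1769} = \frac{\left(-30 - 35\right) \left(-4\right) - 2729}{0 + 1769} = \frac{\left(-65\right) \left(-4\right) - 2729}{1769} = \left(260 - 2729\right) \frac{1}{1769} = \left(-2469\right) \frac{1}{1769} = - \frac{2469}{1769}$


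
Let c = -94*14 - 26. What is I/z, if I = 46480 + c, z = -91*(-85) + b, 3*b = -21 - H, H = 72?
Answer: 7523/1284 ≈ 5.8590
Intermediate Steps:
b = -31 (b = (-21 - 1*72)/3 = (-21 - 72)/3 = (⅓)*(-93) = -31)
c = -1342 (c = -1316 - 26 = -1342)
z = 7704 (z = -91*(-85) - 31 = 7735 - 31 = 7704)
I = 45138 (I = 46480 - 1342 = 45138)
I/z = 45138/7704 = 45138*(1/7704) = 7523/1284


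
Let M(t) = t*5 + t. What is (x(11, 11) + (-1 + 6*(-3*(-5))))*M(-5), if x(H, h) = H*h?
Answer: -6300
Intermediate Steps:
M(t) = 6*t (M(t) = 5*t + t = 6*t)
(x(11, 11) + (-1 + 6*(-3*(-5))))*M(-5) = (11*11 + (-1 + 6*(-3*(-5))))*(6*(-5)) = (121 + (-1 + 6*15))*(-30) = (121 + (-1 + 90))*(-30) = (121 + 89)*(-30) = 210*(-30) = -6300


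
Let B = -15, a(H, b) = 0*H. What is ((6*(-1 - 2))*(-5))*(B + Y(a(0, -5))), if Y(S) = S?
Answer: -1350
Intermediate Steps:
a(H, b) = 0
((6*(-1 - 2))*(-5))*(B + Y(a(0, -5))) = ((6*(-1 - 2))*(-5))*(-15 + 0) = ((6*(-3))*(-5))*(-15) = -18*(-5)*(-15) = 90*(-15) = -1350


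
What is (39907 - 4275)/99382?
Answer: 1048/2923 ≈ 0.35854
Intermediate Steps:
(39907 - 4275)/99382 = 35632*(1/99382) = 1048/2923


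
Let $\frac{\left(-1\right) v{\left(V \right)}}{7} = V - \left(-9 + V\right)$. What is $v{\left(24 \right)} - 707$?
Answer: $-770$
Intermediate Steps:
$v{\left(V \right)} = -63$ ($v{\left(V \right)} = - 7 \left(V - \left(-9 + V\right)\right) = \left(-7\right) 9 = -63$)
$v{\left(24 \right)} - 707 = -63 - 707 = -770$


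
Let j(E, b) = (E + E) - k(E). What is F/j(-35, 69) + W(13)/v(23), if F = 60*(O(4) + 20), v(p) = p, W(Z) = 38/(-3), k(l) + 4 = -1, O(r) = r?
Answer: -20366/897 ≈ -22.705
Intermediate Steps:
k(l) = -5 (k(l) = -4 - 1 = -5)
W(Z) = -38/3 (W(Z) = 38*(-⅓) = -38/3)
j(E, b) = 5 + 2*E (j(E, b) = (E + E) - 1*(-5) = 2*E + 5 = 5 + 2*E)
F = 1440 (F = 60*(4 + 20) = 60*24 = 1440)
F/j(-35, 69) + W(13)/v(23) = 1440/(5 + 2*(-35)) - 38/3/23 = 1440/(5 - 70) - 38/3*1/23 = 1440/(-65) - 38/69 = 1440*(-1/65) - 38/69 = -288/13 - 38/69 = -20366/897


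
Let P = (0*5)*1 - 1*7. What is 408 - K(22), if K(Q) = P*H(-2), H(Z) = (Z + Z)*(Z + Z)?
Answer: 520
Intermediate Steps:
H(Z) = 4*Z² (H(Z) = (2*Z)*(2*Z) = 4*Z²)
P = -7 (P = 0*1 - 7 = 0 - 7 = -7)
K(Q) = -112 (K(Q) = -28*(-2)² = -28*4 = -7*16 = -112)
408 - K(22) = 408 - 1*(-112) = 408 + 112 = 520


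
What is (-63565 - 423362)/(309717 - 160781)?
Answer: -486927/148936 ≈ -3.2694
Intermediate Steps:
(-63565 - 423362)/(309717 - 160781) = -486927/148936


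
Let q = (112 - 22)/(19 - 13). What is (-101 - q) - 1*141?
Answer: -257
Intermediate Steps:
q = 15 (q = 90/6 = 90*(⅙) = 15)
(-101 - q) - 1*141 = (-101 - 1*15) - 1*141 = (-101 - 15) - 141 = -116 - 141 = -257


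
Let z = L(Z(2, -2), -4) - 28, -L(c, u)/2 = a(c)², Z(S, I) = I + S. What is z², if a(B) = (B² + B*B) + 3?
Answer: 2116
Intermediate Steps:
a(B) = 3 + 2*B² (a(B) = (B² + B²) + 3 = 2*B² + 3 = 3 + 2*B²)
L(c, u) = -2*(3 + 2*c²)²
z = -46 (z = -2*(3 + 2*(-2 + 2)²)² - 28 = -2*(3 + 2*0²)² - 28 = -2*(3 + 2*0)² - 28 = -2*(3 + 0)² - 28 = -2*3² - 28 = -2*9 - 28 = -18 - 28 = -46)
z² = (-46)² = 2116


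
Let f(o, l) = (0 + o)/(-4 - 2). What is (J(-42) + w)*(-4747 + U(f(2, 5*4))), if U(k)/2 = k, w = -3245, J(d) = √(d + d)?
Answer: 46218535/3 - 28486*I*√21/3 ≈ 1.5406e+7 - 43513.0*I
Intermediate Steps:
J(d) = √2*√d (J(d) = √(2*d) = √2*√d)
f(o, l) = -o/6 (f(o, l) = o/(-6) = o*(-⅙) = -o/6)
U(k) = 2*k
(J(-42) + w)*(-4747 + U(f(2, 5*4))) = (√2*√(-42) - 3245)*(-4747 + 2*(-⅙*2)) = (√2*(I*√42) - 3245)*(-4747 + 2*(-⅓)) = (2*I*√21 - 3245)*(-4747 - ⅔) = (-3245 + 2*I*√21)*(-14243/3) = 46218535/3 - 28486*I*√21/3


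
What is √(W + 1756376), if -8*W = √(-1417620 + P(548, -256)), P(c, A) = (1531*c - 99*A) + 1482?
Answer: √(28102016 - 2*I*√551806)/4 ≈ 1325.3 - 0.035032*I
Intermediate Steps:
P(c, A) = 1482 - 99*A + 1531*c (P(c, A) = (-99*A + 1531*c) + 1482 = 1482 - 99*A + 1531*c)
W = -I*√551806/8 (W = -√(-1417620 + (1482 - 99*(-256) + 1531*548))/8 = -√(-1417620 + (1482 + 25344 + 838988))/8 = -√(-1417620 + 865814)/8 = -I*√551806/8 ≈ -92.854*I)
√(W + 1756376) = √(-I*√551806/8 + 1756376) = √(1756376 - I*√551806/8)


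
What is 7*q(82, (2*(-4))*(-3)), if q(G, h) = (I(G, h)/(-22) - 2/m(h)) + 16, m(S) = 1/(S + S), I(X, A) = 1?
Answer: -12327/22 ≈ -560.32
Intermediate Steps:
m(S) = 1/(2*S)
q(G, h) = 351/22 - 4*h (q(G, h) = (1/(-22) - 2*2*h) + 16 = (1*(-1/22) - 4*h) + 16 = (-1/22 - 4*h) + 16 = 351/22 - 4*h)
7*q(82, (2*(-4))*(-3)) = 7*(351/22 - 4*2*(-4)*(-3)) = 7*(351/22 - (-32)*(-3)) = 7*(351/22 - 4*24) = 7*(351/22 - 96) = 7*(-1761/22) = -12327/22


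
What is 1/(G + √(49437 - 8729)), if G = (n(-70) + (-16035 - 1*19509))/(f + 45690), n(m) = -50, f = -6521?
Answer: 4124797/184773303504 + 9078169*√10177/184773303504 ≈ 0.0049788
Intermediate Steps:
G = -2738/3013 (G = (-50 + (-16035 - 1*19509))/(-6521 + 45690) = (-50 + (-16035 - 19509))/39169 = (-50 - 35544)*(1/39169) = -35594*1/39169 = -2738/3013 ≈ -0.90873)
1/(G + √(49437 - 8729)) = 1/(-2738/3013 + √(49437 - 8729)) = 1/(-2738/3013 + √40708) = 1/(-2738/3013 + 2*√10177)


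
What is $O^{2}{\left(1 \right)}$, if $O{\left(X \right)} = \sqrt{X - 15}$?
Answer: $-14$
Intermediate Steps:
$O{\left(X \right)} = \sqrt{-15 + X}$
$O^{2}{\left(1 \right)} = \left(\sqrt{-15 + 1}\right)^{2} = \left(\sqrt{-14}\right)^{2} = \left(i \sqrt{14}\right)^{2} = -14$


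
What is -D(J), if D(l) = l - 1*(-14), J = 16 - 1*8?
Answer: -22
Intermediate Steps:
J = 8 (J = 16 - 8 = 8)
D(l) = 14 + l (D(l) = l + 14 = 14 + l)
-D(J) = -(14 + 8) = -1*22 = -22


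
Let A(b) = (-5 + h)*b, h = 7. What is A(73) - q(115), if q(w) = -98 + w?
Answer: 129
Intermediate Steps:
A(b) = 2*b (A(b) = (-5 + 7)*b = 2*b)
A(73) - q(115) = 2*73 - (-98 + 115) = 146 - 1*17 = 146 - 17 = 129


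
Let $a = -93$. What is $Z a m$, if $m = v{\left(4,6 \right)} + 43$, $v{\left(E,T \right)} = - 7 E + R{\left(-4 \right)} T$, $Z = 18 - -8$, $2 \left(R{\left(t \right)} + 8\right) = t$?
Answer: $108810$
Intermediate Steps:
$R{\left(t \right)} = -8 + \frac{t}{2}$
$Z = 26$ ($Z = 18 + 8 = 26$)
$v{\left(E,T \right)} = - 10 T - 7 E$ ($v{\left(E,T \right)} = - 7 E + \left(-8 + \frac{1}{2} \left(-4\right)\right) T = - 7 E + \left(-8 - 2\right) T = - 7 E - 10 T = - 10 T - 7 E$)
$m = -45$ ($m = \left(\left(-10\right) 6 - 28\right) + 43 = \left(-60 - 28\right) + 43 = -88 + 43 = -45$)
$Z a m = 26 \left(-93\right) \left(-45\right) = \left(-2418\right) \left(-45\right) = 108810$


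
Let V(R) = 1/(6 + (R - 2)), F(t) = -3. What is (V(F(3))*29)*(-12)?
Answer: -348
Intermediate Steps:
V(R) = 1/(4 + R) (V(R) = 1/(6 + (-2 + R)) = 1/(4 + R))
(V(F(3))*29)*(-12) = (29/(4 - 3))*(-12) = (29/1)*(-12) = (1*29)*(-12) = 29*(-12) = -348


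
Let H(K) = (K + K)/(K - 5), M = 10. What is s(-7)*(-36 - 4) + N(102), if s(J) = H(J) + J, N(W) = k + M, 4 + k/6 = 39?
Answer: 1360/3 ≈ 453.33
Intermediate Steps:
k = 210 (k = -24 + 6*39 = -24 + 234 = 210)
H(K) = 2*K/(-5 + K) (H(K) = (2*K)/(-5 + K) = 2*K/(-5 + K))
N(W) = 220 (N(W) = 210 + 10 = 220)
s(J) = J + 2*J/(-5 + J) (s(J) = 2*J/(-5 + J) + J = J + 2*J/(-5 + J))
s(-7)*(-36 - 4) + N(102) = (-7*(-3 - 7)/(-5 - 7))*(-36 - 4) + 220 = -7*(-10)/(-12)*(-40) + 220 = -7*(-1/12)*(-10)*(-40) + 220 = -35/6*(-40) + 220 = 700/3 + 220 = 1360/3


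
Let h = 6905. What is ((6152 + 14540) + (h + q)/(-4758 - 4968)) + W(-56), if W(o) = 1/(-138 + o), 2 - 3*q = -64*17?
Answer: 29280867199/1415133 ≈ 20691.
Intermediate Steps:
q = 1090/3 (q = ⅔ - (-64)*17/3 = ⅔ - ⅓*(-1088) = ⅔ + 1088/3 = 1090/3 ≈ 363.33)
((6152 + 14540) + (h + q)/(-4758 - 4968)) + W(-56) = ((6152 + 14540) + (6905 + 1090/3)/(-4758 - 4968)) + 1/(-138 - 56) = (20692 + (21805/3)/(-9726)) + 1/(-194) = (20692 + (21805/3)*(-1/9726)) - 1/194 = (20692 - 21805/29178) - 1/194 = 603729371/29178 - 1/194 = 29280867199/1415133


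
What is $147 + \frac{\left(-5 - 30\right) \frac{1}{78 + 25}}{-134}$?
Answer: $\frac{2028929}{13802} \approx 147.0$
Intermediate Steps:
$147 + \frac{\left(-5 - 30\right) \frac{1}{78 + 25}}{-134} = 147 + - \frac{35}{103} \left(- \frac{1}{134}\right) = 147 + \left(-35\right) \frac{1}{103} \left(- \frac{1}{134}\right) = 147 - - \frac{35}{13802} = 147 + \frac{35}{13802} = \frac{2028929}{13802}$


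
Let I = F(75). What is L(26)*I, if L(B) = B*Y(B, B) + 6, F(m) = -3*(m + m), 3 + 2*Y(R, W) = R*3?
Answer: -441450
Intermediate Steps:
Y(R, W) = -3/2 + 3*R/2 (Y(R, W) = -3/2 + (R*3)/2 = -3/2 + (3*R)/2 = -3/2 + 3*R/2)
F(m) = -6*m
I = -450 (I = -6*75 = -450)
L(B) = 6 + B*(-3/2 + 3*B/2) (L(B) = B*(-3/2 + 3*B/2) + 6 = 6 + B*(-3/2 + 3*B/2))
L(26)*I = (6 + (3/2)*26*(-1 + 26))*(-450) = (6 + (3/2)*26*25)*(-450) = (6 + 975)*(-450) = 981*(-450) = -441450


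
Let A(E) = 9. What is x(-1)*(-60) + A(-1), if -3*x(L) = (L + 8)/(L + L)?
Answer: -61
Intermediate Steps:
x(L) = -(8 + L)/(6*L) (x(L) = -(L + 8)/(3*(L + L)) = -(8 + L)/(3*(2*L)) = -(8 + L)*1/(2*L)/3 = -(8 + L)/(6*L))
x(-1)*(-60) + A(-1) = ((⅙)*(-8 - 1*(-1))/(-1))*(-60) + 9 = ((⅙)*(-1)*(-8 + 1))*(-60) + 9 = ((⅙)*(-1)*(-7))*(-60) + 9 = (7/6)*(-60) + 9 = -70 + 9 = -61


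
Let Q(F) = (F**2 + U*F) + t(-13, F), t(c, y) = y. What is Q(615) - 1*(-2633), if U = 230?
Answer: 522923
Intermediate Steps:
Q(F) = F**2 + 231*F (Q(F) = (F**2 + 230*F) + F = F**2 + 231*F)
Q(615) - 1*(-2633) = 615*(231 + 615) - 1*(-2633) = 615*846 + 2633 = 520290 + 2633 = 522923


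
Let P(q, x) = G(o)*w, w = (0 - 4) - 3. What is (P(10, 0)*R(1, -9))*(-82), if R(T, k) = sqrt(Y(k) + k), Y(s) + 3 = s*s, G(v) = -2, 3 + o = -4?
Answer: -1148*sqrt(69) ≈ -9536.0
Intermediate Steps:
o = -7 (o = -3 - 4 = -7)
Y(s) = -3 + s**2 (Y(s) = -3 + s*s = -3 + s**2)
w = -7 (w = -4 - 3 = -7)
P(q, x) = 14 (P(q, x) = -2*(-7) = 14)
R(T, k) = sqrt(-3 + k + k**2) (R(T, k) = sqrt((-3 + k**2) + k) = sqrt(-3 + k + k**2))
(P(10, 0)*R(1, -9))*(-82) = (14*sqrt(-3 - 9 + (-9)**2))*(-82) = (14*sqrt(-3 - 9 + 81))*(-82) = (14*sqrt(69))*(-82) = -1148*sqrt(69)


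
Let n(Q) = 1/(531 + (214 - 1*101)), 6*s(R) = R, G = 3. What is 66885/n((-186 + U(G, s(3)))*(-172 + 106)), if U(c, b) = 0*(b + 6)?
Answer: 43073940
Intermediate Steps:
s(R) = R/6
U(c, b) = 0 (U(c, b) = 0*(6 + b) = 0)
n(Q) = 1/644 (n(Q) = 1/(531 + (214 - 101)) = 1/(531 + 113) = 1/644)
66885/n((-186 + U(G, s(3)))*(-172 + 106)) = 66885/(1/644) = 66885*644 = 43073940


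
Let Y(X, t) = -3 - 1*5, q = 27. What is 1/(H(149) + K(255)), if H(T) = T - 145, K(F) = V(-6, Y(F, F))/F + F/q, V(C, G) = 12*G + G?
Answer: 765/9973 ≈ 0.076707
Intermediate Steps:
Y(X, t) = -8 (Y(X, t) = -3 - 5 = -8)
V(C, G) = 13*G
K(F) = -104/F + F/27 (K(F) = (13*(-8))/F + F/27 = -104/F + F*(1/27) = -104/F + F/27)
H(T) = -145 + T
1/(H(149) + K(255)) = 1/((-145 + 149) + (-104/255 + (1/27)*255)) = 1/(4 + (-104*1/255 + 85/9)) = 1/(4 + (-104/255 + 85/9)) = 1/(4 + 6913/765) = 1/(9973/765) = 765/9973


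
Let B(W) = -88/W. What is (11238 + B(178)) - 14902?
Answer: -326140/89 ≈ -3664.5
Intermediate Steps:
(11238 + B(178)) - 14902 = (11238 - 88/178) - 14902 = (11238 - 88*1/178) - 14902 = (11238 - 44/89) - 14902 = 1000138/89 - 14902 = -326140/89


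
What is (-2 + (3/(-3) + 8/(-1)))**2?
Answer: 121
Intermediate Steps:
(-2 + (3/(-3) + 8/(-1)))**2 = (-2 + (3*(-1/3) + 8*(-1)))**2 = (-2 + (-1 - 8))**2 = (-2 - 9)**2 = (-11)**2 = 121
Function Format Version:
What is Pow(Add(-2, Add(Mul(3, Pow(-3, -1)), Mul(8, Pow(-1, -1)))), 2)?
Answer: 121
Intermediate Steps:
Pow(Add(-2, Add(Mul(3, Pow(-3, -1)), Mul(8, Pow(-1, -1)))), 2) = Pow(Add(-2, Add(Mul(3, Rational(-1, 3)), Mul(8, -1))), 2) = Pow(Add(-2, Add(-1, -8)), 2) = Pow(Add(-2, -9), 2) = Pow(-11, 2) = 121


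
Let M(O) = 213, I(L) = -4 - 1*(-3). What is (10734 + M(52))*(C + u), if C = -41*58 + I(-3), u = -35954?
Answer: -419631351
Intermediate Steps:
I(L) = -1 (I(L) = -4 + 3 = -1)
C = -2379 (C = -41*58 - 1 = -2378 - 1 = -2379)
(10734 + M(52))*(C + u) = (10734 + 213)*(-2379 - 35954) = 10947*(-38333) = -419631351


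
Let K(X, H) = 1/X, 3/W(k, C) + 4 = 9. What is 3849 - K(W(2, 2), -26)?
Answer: 11542/3 ≈ 3847.3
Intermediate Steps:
W(k, C) = ⅗ (W(k, C) = 3/(-4 + 9) = 3/5 = 3*(⅕) = ⅗)
3849 - K(W(2, 2), -26) = 3849 - 1/⅗ = 3849 - 1*5/3 = 3849 - 5/3 = 11542/3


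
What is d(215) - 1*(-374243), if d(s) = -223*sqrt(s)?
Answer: 374243 - 223*sqrt(215) ≈ 3.7097e+5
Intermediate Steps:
d(215) - 1*(-374243) = -223*sqrt(215) - 1*(-374243) = -223*sqrt(215) + 374243 = 374243 - 223*sqrt(215)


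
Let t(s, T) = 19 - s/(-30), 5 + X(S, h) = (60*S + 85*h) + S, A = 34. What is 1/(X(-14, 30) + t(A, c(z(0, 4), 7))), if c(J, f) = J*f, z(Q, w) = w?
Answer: 15/25667 ≈ 0.00058441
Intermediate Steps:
X(S, h) = -5 + 61*S + 85*h (X(S, h) = -5 + ((60*S + 85*h) + S) = -5 + (61*S + 85*h) = -5 + 61*S + 85*h)
t(s, T) = 19 + s/30 (t(s, T) = 19 - s*(-1)/30 = 19 - (-1)*s/30 = 19 + s/30)
1/(X(-14, 30) + t(A, c(z(0, 4), 7))) = 1/((-5 + 61*(-14) + 85*30) + (19 + (1/30)*34)) = 1/((-5 - 854 + 2550) + (19 + 17/15)) = 1/(1691 + 302/15) = 1/(25667/15) = 15/25667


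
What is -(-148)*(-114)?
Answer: -16872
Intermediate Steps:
-(-148)*(-114) = -1*16872 = -16872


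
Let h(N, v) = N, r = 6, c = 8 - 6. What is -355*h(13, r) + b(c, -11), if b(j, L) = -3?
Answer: -4618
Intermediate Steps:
c = 2
-355*h(13, r) + b(c, -11) = -355*13 - 3 = -4615 - 3 = -4618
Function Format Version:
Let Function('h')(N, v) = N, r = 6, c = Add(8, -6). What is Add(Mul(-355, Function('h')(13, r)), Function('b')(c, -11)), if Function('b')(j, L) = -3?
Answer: -4618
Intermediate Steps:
c = 2
Add(Mul(-355, Function('h')(13, r)), Function('b')(c, -11)) = Add(Mul(-355, 13), -3) = Add(-4615, -3) = -4618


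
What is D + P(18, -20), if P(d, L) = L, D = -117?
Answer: -137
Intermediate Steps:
D + P(18, -20) = -117 - 20 = -137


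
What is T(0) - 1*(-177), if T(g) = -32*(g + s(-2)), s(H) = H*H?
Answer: 49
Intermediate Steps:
s(H) = H²
T(g) = -128 - 32*g (T(g) = -32*(g + (-2)²) = -32*(g + 4) = -32*(4 + g) = -128 - 32*g)
T(0) - 1*(-177) = (-128 - 32*0) - 1*(-177) = (-128 + 0) + 177 = -128 + 177 = 49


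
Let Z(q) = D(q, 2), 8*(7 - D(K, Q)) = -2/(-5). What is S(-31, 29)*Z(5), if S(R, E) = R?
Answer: -4309/20 ≈ -215.45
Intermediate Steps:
D(K, Q) = 139/20 (D(K, Q) = 7 - (-1)/(4*(-5)) = 7 - (-1)*(-1)/(4*5) = 7 - 1/8*2/5 = 7 - 1/20 = 139/20)
Z(q) = 139/20
S(-31, 29)*Z(5) = -31*139/20 = -4309/20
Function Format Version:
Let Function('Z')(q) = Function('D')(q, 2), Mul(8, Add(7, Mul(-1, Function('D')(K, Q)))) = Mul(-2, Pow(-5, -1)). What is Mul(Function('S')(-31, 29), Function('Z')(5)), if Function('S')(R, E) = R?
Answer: Rational(-4309, 20) ≈ -215.45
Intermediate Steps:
Function('D')(K, Q) = Rational(139, 20) (Function('D')(K, Q) = Add(7, Mul(Rational(-1, 8), Mul(-2, Pow(-5, -1)))) = Add(7, Mul(Rational(-1, 8), Mul(-2, Rational(-1, 5)))) = Add(7, Mul(Rational(-1, 8), Rational(2, 5))) = Add(7, Rational(-1, 20)) = Rational(139, 20))
Function('Z')(q) = Rational(139, 20)
Mul(Function('S')(-31, 29), Function('Z')(5)) = Mul(-31, Rational(139, 20)) = Rational(-4309, 20)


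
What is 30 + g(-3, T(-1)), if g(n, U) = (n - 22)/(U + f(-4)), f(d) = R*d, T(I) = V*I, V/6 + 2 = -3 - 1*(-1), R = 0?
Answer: 695/24 ≈ 28.958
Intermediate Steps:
V = -24 (V = -12 + 6*(-3 - 1*(-1)) = -12 + 6*(-3 + 1) = -12 + 6*(-2) = -12 - 12 = -24)
T(I) = -24*I
f(d) = 0 (f(d) = 0*d = 0)
g(n, U) = (-22 + n)/U (g(n, U) = (n - 22)/(U + 0) = (-22 + n)/U)
30 + g(-3, T(-1)) = 30 + (-22 - 3)/((-24*(-1))) = 30 - 25/24 = 695/24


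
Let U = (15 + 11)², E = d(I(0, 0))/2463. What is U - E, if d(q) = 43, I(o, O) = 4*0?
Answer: 1664945/2463 ≈ 675.98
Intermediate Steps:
I(o, O) = 0
E = 43/2463 ≈ 0.017458
U = 676 (U = 26² = 676)
U - E = 676 - 1*43/2463 = 676 - 43/2463 = 1664945/2463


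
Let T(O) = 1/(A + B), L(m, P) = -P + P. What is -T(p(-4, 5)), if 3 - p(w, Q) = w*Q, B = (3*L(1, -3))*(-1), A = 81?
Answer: -1/81 ≈ -0.012346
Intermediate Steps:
L(m, P) = 0
B = 0 (B = (3*0)*(-1) = 0*(-1) = 0)
p(w, Q) = 3 - Q*w (p(w, Q) = 3 - w*Q = 3 - Q*w)
T(O) = 1/81 (T(O) = 1/(81 + 0) = 1/81)
-T(p(-4, 5)) = -1*1/81 = -1/81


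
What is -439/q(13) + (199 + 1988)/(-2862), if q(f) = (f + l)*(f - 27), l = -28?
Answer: -15886/5565 ≈ -2.8546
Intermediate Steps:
q(f) = (-28 + f)*(-27 + f) (q(f) = (f - 28)*(f - 27) = (-28 + f)*(-27 + f))
-439/q(13) + (199 + 1988)/(-2862) = -439/(756 + 13**2 - 55*13) + (199 + 1988)/(-2862) = -439/(756 + 169 - 715) + 2187*(-1/2862) = -439/210 - 81/106 = -15886/5565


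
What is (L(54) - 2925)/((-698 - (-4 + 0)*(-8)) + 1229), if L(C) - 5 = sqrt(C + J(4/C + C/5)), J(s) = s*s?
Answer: -2920/499 + sqrt(3139174)/67365 ≈ -5.8254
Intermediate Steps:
J(s) = s**2
L(C) = 5 + sqrt(C + (4/C + C/5)**2)
(L(54) - 2925)/((-698 - (-4 + 0)*(-8)) + 1229) = ((5 + sqrt(40 + 54**2 + 25*54 + 400/54**2)/5) - 2925)/((-698 - (-4 + 0)*(-8)) + 1229) = ((5 + sqrt(40 + 2916 + 1350 + 400*(1/2916))/5) - 2925)/((-698 - (-4)*(-8)) + 1229) = ((5 + sqrt(40 + 2916 + 1350 + 100/729)/5) - 2925)/((-698 - 1*32) + 1229) = ((5 + sqrt(3139174/729)/5) - 2925)/((-698 - 32) + 1229) = ((5 + (sqrt(3139174)/27)/5) - 2925)/(-730 + 1229) = ((5 + sqrt(3139174)/135) - 2925)/499 = (-2920 + sqrt(3139174)/135)*(1/499) = -2920/499 + sqrt(3139174)/67365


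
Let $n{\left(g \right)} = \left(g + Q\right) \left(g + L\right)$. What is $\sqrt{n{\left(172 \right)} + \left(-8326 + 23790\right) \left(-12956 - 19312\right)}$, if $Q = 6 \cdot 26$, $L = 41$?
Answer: $6 i \sqrt{13858958} \approx 22337.0 i$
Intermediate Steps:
$Q = 156$
$n{\left(g \right)} = \left(41 + g\right) \left(156 + g\right)$ ($n{\left(g \right)} = \left(g + 156\right) \left(g + 41\right) = \left(156 + g\right) \left(41 + g\right) = \left(41 + g\right) \left(156 + g\right)$)
$\sqrt{n{\left(172 \right)} + \left(-8326 + 23790\right) \left(-12956 - 19312\right)} = \sqrt{\left(6396 + 172^{2} + 197 \cdot 172\right) + \left(-8326 + 23790\right) \left(-12956 - 19312\right)} = \sqrt{\left(6396 + 29584 + 33884\right) + 15464 \left(-32268\right)} = \sqrt{69864 - 498992352} = \sqrt{-498922488} = 6 i \sqrt{13858958}$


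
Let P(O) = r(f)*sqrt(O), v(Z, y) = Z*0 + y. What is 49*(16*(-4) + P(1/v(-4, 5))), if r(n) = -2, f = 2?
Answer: -3136 - 98*sqrt(5)/5 ≈ -3179.8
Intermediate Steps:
v(Z, y) = y (v(Z, y) = 0 + y = y)
P(O) = -2*sqrt(O)
49*(16*(-4) + P(1/v(-4, 5))) = 49*(16*(-4) - 2*sqrt(5)/5) = 49*(-64 - 2*sqrt(5)/5) = -3136 - 98*sqrt(5)/5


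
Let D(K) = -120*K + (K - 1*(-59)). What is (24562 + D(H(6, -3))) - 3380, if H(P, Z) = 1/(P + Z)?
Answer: 63604/3 ≈ 21201.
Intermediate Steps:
D(K) = 59 - 119*K (D(K) = -120*K + (K + 59) = -120*K + (59 + K) = 59 - 119*K)
(24562 + D(H(6, -3))) - 3380 = (24562 + (59 - 119/(6 - 3))) - 3380 = (24562 + (59 - 119/3)) - 3380 = (24562 + 58/3) - 3380 = 73744/3 - 3380 = 63604/3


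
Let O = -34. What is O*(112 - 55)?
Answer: -1938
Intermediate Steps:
O*(112 - 55) = -34*(112 - 55) = -34*57 = -1938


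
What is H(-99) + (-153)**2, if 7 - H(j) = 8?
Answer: 23408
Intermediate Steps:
H(j) = -1 (H(j) = 7 - 1*8 = 7 - 8 = -1)
H(-99) + (-153)**2 = -1 + (-153)**2 = -1 + 23409 = 23408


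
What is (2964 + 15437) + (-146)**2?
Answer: 39717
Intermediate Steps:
(2964 + 15437) + (-146)**2 = 18401 + 21316 = 39717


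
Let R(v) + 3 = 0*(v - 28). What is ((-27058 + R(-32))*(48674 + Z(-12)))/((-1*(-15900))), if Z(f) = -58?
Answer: -328899394/3975 ≈ -82742.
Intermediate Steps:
R(v) = -3 (R(v) = -3 + 0*(v - 28) = -3 + 0*(-28 + v) = -3 + 0 = -3)
((-27058 + R(-32))*(48674 + Z(-12)))/((-1*(-15900))) = ((-27058 - 3)*(48674 - 58))/((-1*(-15900))) = -27061*48616/15900 = -1315597576*1/15900 = -328899394/3975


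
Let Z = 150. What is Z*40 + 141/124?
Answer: 744141/124 ≈ 6001.1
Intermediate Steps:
Z*40 + 141/124 = 150*40 + 141/124 = 6000 + 141*(1/124) = 6000 + 141/124 = 744141/124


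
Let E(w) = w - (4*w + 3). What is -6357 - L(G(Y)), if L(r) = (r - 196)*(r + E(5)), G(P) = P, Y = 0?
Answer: -9885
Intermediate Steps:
E(w) = -3 - 3*w (E(w) = w - (3 + 4*w) = w + (-3 - 4*w) = -3 - 3*w)
L(r) = (-196 + r)*(-18 + r) (L(r) = (r - 196)*(r + (-3 - 3*5)) = (-196 + r)*(r + (-3 - 15)) = (-196 + r)*(r - 18) = (-196 + r)*(-18 + r))
-6357 - L(G(Y)) = -6357 - (3528 + 0² - 214*0) = -6357 - (3528 + 0 + 0) = -6357 - 1*3528 = -6357 - 3528 = -9885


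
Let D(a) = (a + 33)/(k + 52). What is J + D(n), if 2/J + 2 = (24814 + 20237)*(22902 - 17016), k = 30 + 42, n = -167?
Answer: -4441600551/4110137852 ≈ -1.0806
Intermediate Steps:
k = 72
D(a) = 33/124 + a/124 (D(a) = (a + 33)/(72 + 52) = (33 + a)/124 = (33 + a)*(1/124) = 33/124 + a/124)
J = 1/132585092 (J = 2/(-2 + (24814 + 20237)*(22902 - 17016)) = 2/(-2 + 45051*5886) = 2/(-2 + 265170186) = 2/265170184 = 2*(1/265170184) = 1/132585092 ≈ 7.5423e-9)
J + D(n) = 1/132585092 + (33/124 + (1/124)*(-167)) = 1/132585092 + (33/124 - 167/124) = 1/132585092 - 67/62 = -4441600551/4110137852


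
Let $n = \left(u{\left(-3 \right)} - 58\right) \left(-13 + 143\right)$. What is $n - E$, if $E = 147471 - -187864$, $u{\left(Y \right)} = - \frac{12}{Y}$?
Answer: $-342355$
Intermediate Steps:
$E = 335335$ ($E = 147471 + 187864 = 335335$)
$n = -7020$ ($n = \left(- \frac{12}{-3} - 58\right) \left(-13 + 143\right) = \left(\left(-12\right) \left(- \frac{1}{3}\right) - 58\right) 130 = \left(4 - 58\right) 130 = \left(-54\right) 130 = -7020$)
$n - E = -7020 - 335335 = -342355$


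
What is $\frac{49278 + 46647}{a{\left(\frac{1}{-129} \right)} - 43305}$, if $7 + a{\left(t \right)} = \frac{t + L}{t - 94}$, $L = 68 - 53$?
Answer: $- \frac{387760825}{175082186} \approx -2.2147$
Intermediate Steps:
$L = 15$
$a{\left(t \right)} = -7 + \frac{15 + t}{-94 + t}$ ($a{\left(t \right)} = -7 + \frac{t + 15}{t - 94} = -7 + \frac{15 + t}{-94 + t}$)
$\frac{49278 + 46647}{a{\left(\frac{1}{-129} \right)} - 43305} = \frac{49278 + 46647}{\frac{673 - \frac{6}{-129}}{-94 + \frac{1}{-129}} - 43305} = \frac{95925}{\frac{673 - - \frac{2}{43}}{-94 - \frac{1}{129}} - 43305} = \frac{95925}{\frac{673 + \frac{2}{43}}{- \frac{12127}{129}} - 43305} = \frac{95925}{\left(- \frac{129}{12127}\right) \frac{28941}{43} - 43305} = \frac{95925}{- \frac{86823}{12127} - 43305} = \frac{95925}{- \frac{525246558}{12127}} = 95925 \left(- \frac{12127}{525246558}\right) = - \frac{387760825}{175082186}$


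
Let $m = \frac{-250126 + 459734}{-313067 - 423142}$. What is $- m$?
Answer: $\frac{209608}{736209} \approx 0.28471$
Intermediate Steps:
$m = - \frac{209608}{736209}$ ($m = \frac{209608}{-736209} = 209608 \left(- \frac{1}{736209}\right) = - \frac{209608}{736209} \approx -0.28471$)
$- m = \left(-1\right) \left(- \frac{209608}{736209}\right) = \frac{209608}{736209}$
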